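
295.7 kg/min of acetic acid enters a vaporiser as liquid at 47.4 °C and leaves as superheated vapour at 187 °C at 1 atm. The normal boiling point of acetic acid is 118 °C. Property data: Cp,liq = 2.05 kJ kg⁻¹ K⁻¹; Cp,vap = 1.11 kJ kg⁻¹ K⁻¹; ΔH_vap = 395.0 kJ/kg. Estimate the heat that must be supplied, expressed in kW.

liquid 47.4→118 °C: 144.73 kJ/kg
vaporisation at 118 °C: 395 kJ/kg
vapour 118→187 °C: 76.59 kJ/kg
Δh = 144.73 + 395 + 76.59 = 616.32 kJ/kg
Q = ṁ·Δh = 295.7 kg/min × 616.32 kJ/kg = 182250 kJ/min
|Q| = 3037.4 kW

Q = 3040 kW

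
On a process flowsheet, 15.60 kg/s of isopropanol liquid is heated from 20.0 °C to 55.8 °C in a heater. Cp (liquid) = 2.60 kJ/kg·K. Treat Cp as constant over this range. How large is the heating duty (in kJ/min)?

Q = ṁ·Cp·ΔT = 15.60 × 2.60 × (55.8 − 20.0) = 1452 kJ/s
Heating duty = 87123 kJ/min

Q = 87100 kJ/min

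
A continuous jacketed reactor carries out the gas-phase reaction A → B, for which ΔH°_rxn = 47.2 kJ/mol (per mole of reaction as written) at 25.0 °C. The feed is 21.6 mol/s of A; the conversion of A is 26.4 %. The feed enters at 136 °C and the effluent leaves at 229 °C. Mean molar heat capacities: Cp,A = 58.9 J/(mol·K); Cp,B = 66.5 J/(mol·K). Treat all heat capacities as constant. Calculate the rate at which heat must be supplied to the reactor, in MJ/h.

Q_in = 1430 MJ/h

Extent of reaction ξ = 0.264 × 21.6 = 5.7024 mol/s
Reaction term: ξ·ΔH°_rxn = 5.7024 × 47.2 = 269.15 kJ/s
Sensible, feed 136→25 °C: -141.22 kJ/s
Outlet flows (mol/s): A 15.898, B 5.7024
Sensible, products 25→229 °C: 268.38 kJ/s
Q = ΔH = 396.31 kJ/s = 396.31 kW
Heat supplied = 1426.7 MJ/h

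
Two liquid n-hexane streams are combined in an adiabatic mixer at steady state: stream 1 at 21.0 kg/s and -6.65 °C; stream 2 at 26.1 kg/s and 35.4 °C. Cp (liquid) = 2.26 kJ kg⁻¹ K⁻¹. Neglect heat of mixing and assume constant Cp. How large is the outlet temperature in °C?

Energy balance with Q = 0: Σ ṁᵢCp,ᵢ(T_out − Tᵢ) = 0
Σ ṁᵢCp,ᵢTᵢ = 21.0×2.26×-6.65 + 26.1×2.26×35.4 = 1772.5
Σ ṁᵢCp,ᵢ = 21.0×2.26 + 26.1×2.26 = 106.45
T_out = 1772.5 / 106.45 = 16.652 °C

T_out = 16.7 °C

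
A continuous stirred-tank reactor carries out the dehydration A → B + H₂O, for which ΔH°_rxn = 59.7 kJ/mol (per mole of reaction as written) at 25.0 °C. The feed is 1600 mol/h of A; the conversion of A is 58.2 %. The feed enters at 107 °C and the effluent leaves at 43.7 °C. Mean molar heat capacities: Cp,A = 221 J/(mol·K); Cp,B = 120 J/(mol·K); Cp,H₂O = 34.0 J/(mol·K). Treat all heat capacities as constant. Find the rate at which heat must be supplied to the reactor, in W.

Extent of reaction ξ = 0.582 × 1600 = 931.2 mol/h
Reaction term: ξ·ΔH°_rxn = 931.2 × 59.7 = 55593 kJ/h
Sensible, feed 107→25 °C: -28995 kJ/h
Outlet flows (mol/h): A 668.8, B 931.2, H₂O 931.2
Sensible, products 25→43.7 °C: 5445.6 kJ/h
Q = ΔH = 32043 kJ/h = 8.9008 kW
Heat supplied = 8900.8 W

Q_in = 8900 W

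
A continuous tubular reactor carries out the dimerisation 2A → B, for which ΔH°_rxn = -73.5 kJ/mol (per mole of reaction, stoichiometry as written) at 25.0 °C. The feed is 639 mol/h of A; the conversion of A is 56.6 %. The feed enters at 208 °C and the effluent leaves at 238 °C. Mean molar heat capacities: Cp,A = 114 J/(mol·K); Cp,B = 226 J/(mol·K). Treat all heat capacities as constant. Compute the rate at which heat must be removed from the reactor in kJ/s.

Extent of reaction ξ = 0.566 × 639 / 2 = 180.84 mol/h
Reaction term: ξ·ΔH°_rxn = 180.84 × -73.5 = -13292 kJ/h
Sensible, feed 208→25 °C: -13331 kJ/h
Outlet flows (mol/h): A 277.33, B 180.84
Sensible, products 25→238 °C: 15439 kJ/h
Q = ΔH = -11183 kJ/h = -3.1064 kW
Heat removed = 3.1064 kJ/s

Q_out = 3.11 kJ/s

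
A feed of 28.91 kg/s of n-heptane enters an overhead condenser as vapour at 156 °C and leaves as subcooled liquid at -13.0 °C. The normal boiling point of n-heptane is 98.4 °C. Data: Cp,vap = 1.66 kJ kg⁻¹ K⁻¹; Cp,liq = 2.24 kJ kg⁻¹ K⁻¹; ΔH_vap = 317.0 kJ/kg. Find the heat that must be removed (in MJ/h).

vapour 156→98.4 °C: -95.616 kJ/kg
condensation at 98.4 °C: -317 kJ/kg
liquid 98.4→-13.0 °C: -249.54 kJ/kg
Δh = -95.616 + -317 + -249.54 = -662.15 kJ/kg
Q = ṁ·Δh = 28.91 kg/s × -662.15 kJ/kg = -19143 kJ/s
|Q| = 19143 kW = 68914 MJ/h

Q_c = 68900 MJ/h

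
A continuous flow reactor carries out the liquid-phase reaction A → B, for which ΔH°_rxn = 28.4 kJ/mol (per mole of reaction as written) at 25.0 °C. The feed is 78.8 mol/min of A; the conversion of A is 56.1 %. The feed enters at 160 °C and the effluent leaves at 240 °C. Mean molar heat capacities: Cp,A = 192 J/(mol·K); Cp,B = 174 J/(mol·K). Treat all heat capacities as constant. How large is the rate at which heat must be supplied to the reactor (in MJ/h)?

Extent of reaction ξ = 0.561 × 78.8 = 44.207 mol/min
Reaction term: ξ·ΔH°_rxn = 44.207 × 28.4 = 1255.5 kJ/min
Sensible, feed 160→25 °C: -2042.5 kJ/min
Outlet flows (mol/min): A 34.593, B 44.207
Sensible, products 25→240 °C: 3081.8 kJ/min
Q = ΔH = 2294.8 kJ/min = 38.246 kW
Heat supplied = 137.69 MJ/h

Q_in = 138 MJ/h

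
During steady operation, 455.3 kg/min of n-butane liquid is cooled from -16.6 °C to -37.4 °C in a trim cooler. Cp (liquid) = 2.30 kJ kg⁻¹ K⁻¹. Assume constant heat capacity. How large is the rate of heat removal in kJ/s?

Q = ṁ·Cp·ΔT = 455.3 × 2.30 × (-37.4 − -16.6) = -21782 kJ/min
Converting: 21782 / 60 s = 363.03 kW

Q_c = 363 kJ/s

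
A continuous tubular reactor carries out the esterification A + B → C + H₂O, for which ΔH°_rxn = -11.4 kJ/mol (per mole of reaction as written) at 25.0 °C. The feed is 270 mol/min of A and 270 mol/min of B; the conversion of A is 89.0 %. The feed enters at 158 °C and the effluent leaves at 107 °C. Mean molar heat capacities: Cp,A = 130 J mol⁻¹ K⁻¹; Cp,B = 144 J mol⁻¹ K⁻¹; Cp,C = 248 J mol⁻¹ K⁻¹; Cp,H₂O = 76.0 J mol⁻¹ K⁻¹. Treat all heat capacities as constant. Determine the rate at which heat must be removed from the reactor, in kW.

Q_out = 92.1 kW

Extent of reaction ξ = 0.890 × 270 = 240.3 mol/min
Reaction term: ξ·ΔH°_rxn = 240.3 × -11.4 = -2739.4 kJ/min
Sensible, feed 158→25 °C: -9839.3 kJ/min
Outlet flows (mol/min): A 29.7, B 29.7, C 240.3, H₂O 240.3
Sensible, products 25→107 °C: 7051.6 kJ/min
Q = ΔH = -5527.2 kJ/min = -92.12 kW
Heat removed = 92.12 kW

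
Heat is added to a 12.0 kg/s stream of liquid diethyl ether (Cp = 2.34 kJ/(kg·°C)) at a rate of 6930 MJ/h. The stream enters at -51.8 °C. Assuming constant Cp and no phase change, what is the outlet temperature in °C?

T_out = 16.8 °C

Q = 6930 MJ/h = 1925 kJ/s
ΔT = Q/(ṁ·Cp) = 1925/(12.0×2.34) = 68.554 K
T_out = -51.8 + 68.554 = 16.754 °C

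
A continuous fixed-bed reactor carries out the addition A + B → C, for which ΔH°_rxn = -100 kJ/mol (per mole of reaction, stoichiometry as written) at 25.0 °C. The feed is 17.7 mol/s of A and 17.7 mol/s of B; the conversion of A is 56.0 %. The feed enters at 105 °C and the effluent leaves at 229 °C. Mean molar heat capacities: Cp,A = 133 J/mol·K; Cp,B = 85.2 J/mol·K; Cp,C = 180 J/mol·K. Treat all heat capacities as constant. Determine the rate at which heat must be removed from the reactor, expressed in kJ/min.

Extent of reaction ξ = 0.560 × 17.7 = 9.912 mol/s
Reaction term: ξ·ΔH°_rxn = 9.912 × -100 = -991.2 kJ/s
Sensible, feed 105→25 °C: -308.97 kJ/s
Outlet flows (mol/s): A 7.788, B 7.788, C 9.912
Sensible, products 25→229 °C: 710.63 kJ/s
Q = ΔH = -589.54 kJ/s = -589.54 kW
Heat removed = 35372 kJ/min

Q_out = 35400 kJ/min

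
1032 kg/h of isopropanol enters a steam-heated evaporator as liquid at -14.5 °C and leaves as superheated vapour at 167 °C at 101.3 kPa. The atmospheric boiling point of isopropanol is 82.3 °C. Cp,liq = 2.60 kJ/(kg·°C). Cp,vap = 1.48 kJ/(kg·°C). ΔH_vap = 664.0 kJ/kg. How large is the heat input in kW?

Q = 298 kW

liquid -14.5→82.3 °C: 251.68 kJ/kg
vaporisation at 82.3 °C: 664 kJ/kg
vapour 82.3→167 °C: 125.36 kJ/kg
Δh = 251.68 + 664 + 125.36 = 1041 kJ/kg
Q = ṁ·Δh = 1032 kg/h × 1041 kJ/kg = 1.0743e+06 kJ/h
|Q| = 298.43 kW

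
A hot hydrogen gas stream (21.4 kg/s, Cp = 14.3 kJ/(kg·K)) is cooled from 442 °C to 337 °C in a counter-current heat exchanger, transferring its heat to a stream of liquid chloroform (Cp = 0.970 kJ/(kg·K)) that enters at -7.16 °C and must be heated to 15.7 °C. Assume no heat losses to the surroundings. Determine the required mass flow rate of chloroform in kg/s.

Heat released by hot stream: Q = 21.4 × 14.3 × (442 − 337) = 32132 kJ/s
Energy balance on cold side (adiabatic exchanger): Q = ṁ_c·Cp_c·(T_c,out − T_c,in)
ṁ_c = 32132 / [0.970 × (15.7 − -7.16)] = 1449.1 kg/s

ṁ_c = 1450 kg/s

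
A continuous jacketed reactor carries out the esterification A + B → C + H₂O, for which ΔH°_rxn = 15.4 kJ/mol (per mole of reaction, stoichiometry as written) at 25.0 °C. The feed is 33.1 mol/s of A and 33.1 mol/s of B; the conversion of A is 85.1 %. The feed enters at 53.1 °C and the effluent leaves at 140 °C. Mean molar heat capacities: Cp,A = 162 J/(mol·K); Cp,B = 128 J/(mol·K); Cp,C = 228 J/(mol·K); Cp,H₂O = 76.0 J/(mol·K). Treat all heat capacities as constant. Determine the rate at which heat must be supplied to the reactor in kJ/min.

Q_in = 78800 kJ/min

Extent of reaction ξ = 0.851 × 33.1 = 28.168 mol/s
Reaction term: ξ·ΔH°_rxn = 28.168 × 15.4 = 433.79 kJ/s
Sensible, feed 53.1→25 °C: -269.73 kJ/s
Outlet flows (mol/s): A 4.9319, B 4.9319, C 28.168, H₂O 28.168
Sensible, products 25→140 °C: 1149.2 kJ/s
Q = ΔH = 1313.3 kJ/s = 1313.3 kW
Heat supplied = 78798 kJ/min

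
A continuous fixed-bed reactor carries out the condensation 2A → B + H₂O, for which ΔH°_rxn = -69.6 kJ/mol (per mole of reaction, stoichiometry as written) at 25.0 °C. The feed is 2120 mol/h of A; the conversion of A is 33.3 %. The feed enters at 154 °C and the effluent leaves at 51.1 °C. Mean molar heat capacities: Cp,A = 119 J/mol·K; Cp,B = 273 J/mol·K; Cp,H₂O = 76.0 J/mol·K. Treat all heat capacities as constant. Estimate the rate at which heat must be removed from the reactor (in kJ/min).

Extent of reaction ξ = 0.333 × 2120 / 2 = 352.98 mol/h
Reaction term: ξ·ΔH°_rxn = 352.98 × -69.6 = -24567 kJ/h
Sensible, feed 154→25 °C: -32544 kJ/h
Outlet flows (mol/h): A 1414, B 352.98, H₂O 352.98
Sensible, products 25→51.1 °C: 7607.1 kJ/h
Q = ΔH = -49504 kJ/h = -13.751 kW
Heat removed = 825.07 kJ/min

Q_out = 825 kJ/min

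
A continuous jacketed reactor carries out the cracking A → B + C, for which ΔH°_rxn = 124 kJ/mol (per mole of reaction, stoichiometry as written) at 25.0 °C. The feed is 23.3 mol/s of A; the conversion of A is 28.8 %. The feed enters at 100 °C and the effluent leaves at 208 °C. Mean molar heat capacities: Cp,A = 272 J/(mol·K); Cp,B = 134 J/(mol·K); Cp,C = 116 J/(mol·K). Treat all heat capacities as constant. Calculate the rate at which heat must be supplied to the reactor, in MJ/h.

Q_in = 5360 MJ/h

Extent of reaction ξ = 0.288 × 23.3 = 6.7104 mol/s
Reaction term: ξ·ΔH°_rxn = 6.7104 × 124 = 832.09 kJ/s
Sensible, feed 100→25 °C: -475.32 kJ/s
Outlet flows (mol/s): A 16.59, B 6.7104, C 6.7104
Sensible, products 25→208 °C: 1132.8 kJ/s
Q = ΔH = 1489.5 kJ/s = 1489.5 kW
Heat supplied = 5362.3 MJ/h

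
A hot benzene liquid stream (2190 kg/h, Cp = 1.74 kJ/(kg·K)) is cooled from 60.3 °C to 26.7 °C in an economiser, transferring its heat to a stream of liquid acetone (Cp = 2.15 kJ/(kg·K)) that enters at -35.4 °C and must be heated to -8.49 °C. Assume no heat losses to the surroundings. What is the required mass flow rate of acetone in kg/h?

ṁ_c = 2210 kg/h

Heat released by hot stream: Q = 2190 × 1.74 × (60.3 − 26.7) = 128040 kJ/h
Energy balance on cold side (adiabatic exchanger): Q = ṁ_c·Cp_c·(T_c,out − T_c,in)
ṁ_c = 128040 / [2.15 × (-8.49 − -35.4)] = 2213 kg/h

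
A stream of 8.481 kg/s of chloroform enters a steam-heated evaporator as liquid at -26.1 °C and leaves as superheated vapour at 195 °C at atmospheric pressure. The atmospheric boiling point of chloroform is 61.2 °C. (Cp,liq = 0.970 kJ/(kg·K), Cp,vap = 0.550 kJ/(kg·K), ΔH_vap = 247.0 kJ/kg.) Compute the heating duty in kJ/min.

liquid -26.1→61.2 °C: 84.681 kJ/kg
vaporisation at 61.2 °C: 247 kJ/kg
vapour 61.2→195 °C: 73.59 kJ/kg
Δh = 84.681 + 247 + 73.59 = 405.27 kJ/kg
Q = ṁ·Δh = 8.481 kg/s × 405.27 kJ/kg = 3437.1 kJ/s
|Q| = 3437.1 kW = 206230 kJ/min

Q = 206000 kJ/min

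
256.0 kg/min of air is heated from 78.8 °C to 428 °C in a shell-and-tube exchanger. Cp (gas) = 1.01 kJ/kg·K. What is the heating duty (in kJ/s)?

Q = 1500 kJ/s

Q = ṁ·Cp·ΔT = 256.0 × 1.01 × (428 − 78.8) = 90289 kJ/min
Converting: 90289 / 60 s = 1504.8 kW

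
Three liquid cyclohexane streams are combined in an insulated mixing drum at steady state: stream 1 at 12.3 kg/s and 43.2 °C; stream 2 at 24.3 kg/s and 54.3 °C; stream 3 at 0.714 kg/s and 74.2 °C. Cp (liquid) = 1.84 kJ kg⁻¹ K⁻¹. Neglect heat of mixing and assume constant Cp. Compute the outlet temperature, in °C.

No heat crosses the boundary, so H_out = H_in.
T_out = Σ ṁᵢCp,ᵢTᵢ / Σ ṁᵢCp,ᵢ
      = 3503 / 68.658 = 51.022 °C

T_out = 51.0 °C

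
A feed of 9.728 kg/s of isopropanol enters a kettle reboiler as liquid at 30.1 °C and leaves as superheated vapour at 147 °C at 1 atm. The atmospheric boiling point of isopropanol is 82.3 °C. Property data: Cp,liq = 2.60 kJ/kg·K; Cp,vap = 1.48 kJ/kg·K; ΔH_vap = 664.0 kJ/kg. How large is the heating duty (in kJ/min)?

liquid 30.1→82.3 °C: 135.72 kJ/kg
vaporisation at 82.3 °C: 664 kJ/kg
vapour 82.3→147 °C: 95.756 kJ/kg
Δh = 135.72 + 664 + 95.756 = 895.48 kJ/kg
Q = ṁ·Δh = 9.728 kg/s × 895.48 kJ/kg = 8711.2 kJ/s
|Q| = 8711.2 kW = 522670 kJ/min

Q = 523000 kJ/min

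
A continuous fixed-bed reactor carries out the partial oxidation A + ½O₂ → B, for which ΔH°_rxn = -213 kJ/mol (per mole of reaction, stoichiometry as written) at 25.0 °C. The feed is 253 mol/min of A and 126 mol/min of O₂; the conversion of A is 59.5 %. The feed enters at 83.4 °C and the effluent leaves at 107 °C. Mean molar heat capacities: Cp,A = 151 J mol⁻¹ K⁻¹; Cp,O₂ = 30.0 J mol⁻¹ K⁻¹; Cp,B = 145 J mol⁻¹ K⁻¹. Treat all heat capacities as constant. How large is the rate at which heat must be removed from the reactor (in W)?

Extent of reaction ξ = 0.595 × 253 = 150.53 mol/min
Reaction term: ξ·ΔH°_rxn = 150.53 × -213 = -32064 kJ/min
Sensible, feed 83.4→25 °C: -2451.8 kJ/min
Outlet flows (mol/min): A 102.47, O₂ 50.733, B 150.53
Sensible, products 25→107 °C: 3183.4 kJ/min
Q = ΔH = -31332 kJ/min = -522.21 kW
Heat removed = 522210 W

Q_out = 522000 W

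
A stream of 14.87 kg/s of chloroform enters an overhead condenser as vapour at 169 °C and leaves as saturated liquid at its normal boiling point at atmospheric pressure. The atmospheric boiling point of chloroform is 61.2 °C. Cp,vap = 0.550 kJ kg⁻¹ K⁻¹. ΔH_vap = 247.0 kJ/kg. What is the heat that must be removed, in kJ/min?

Q_c = 273000 kJ/min

vapour 169→61.2 °C: -59.29 kJ/kg
condensation at 61.2 °C: -247 kJ/kg
Δh = -59.29 + -247 = -306.29 kJ/kg
Q = ṁ·Δh = 14.87 kg/s × -306.29 kJ/kg = -4554.5 kJ/s
|Q| = 4554.5 kW = 273270 kJ/min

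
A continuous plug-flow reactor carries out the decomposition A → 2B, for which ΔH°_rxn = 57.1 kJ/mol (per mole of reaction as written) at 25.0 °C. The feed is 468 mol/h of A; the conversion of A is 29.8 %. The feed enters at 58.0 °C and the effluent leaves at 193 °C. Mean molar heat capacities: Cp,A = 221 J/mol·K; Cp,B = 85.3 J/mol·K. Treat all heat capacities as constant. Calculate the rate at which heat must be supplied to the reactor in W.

Q_in = 5760 W

Extent of reaction ξ = 0.298 × 468 = 139.46 mol/h
Reaction term: ξ·ΔH°_rxn = 139.46 × 57.1 = 7963.4 kJ/h
Sensible, feed 58.0→25 °C: -3413.1 kJ/h
Outlet flows (mol/h): A 328.54, B 278.93
Sensible, products 25→193 °C: 16195 kJ/h
Q = ΔH = 20745 kJ/h = 5.7626 kW
Heat supplied = 5762.6 W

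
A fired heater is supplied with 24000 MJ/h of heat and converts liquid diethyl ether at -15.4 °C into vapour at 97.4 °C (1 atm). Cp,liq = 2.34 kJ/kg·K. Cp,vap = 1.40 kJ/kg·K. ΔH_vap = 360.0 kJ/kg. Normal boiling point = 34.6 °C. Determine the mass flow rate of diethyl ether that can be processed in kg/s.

Δh = 2.34×(34.6−-15.4) + 360.0 + 1.40×(97.4−34.6) = 564.92 kJ/kg
Q = 24000 MJ/h = 6666.7 kJ/s = 6666.7 kJ/s
ṁ = Q/Δh = 6666.7 / 564.92 = 11.801 kg/s

ṁ = 11.8 kg/s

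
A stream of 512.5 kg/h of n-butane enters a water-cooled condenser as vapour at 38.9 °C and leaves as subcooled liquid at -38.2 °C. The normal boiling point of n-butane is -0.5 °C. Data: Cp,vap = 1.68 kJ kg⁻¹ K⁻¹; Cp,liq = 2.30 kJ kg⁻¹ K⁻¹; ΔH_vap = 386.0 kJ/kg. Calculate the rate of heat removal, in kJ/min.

vapour 38.9→-0.5 °C: -66.192 kJ/kg
condensation at -0.5 °C: -386 kJ/kg
liquid -0.5→-38.2 °C: -86.71 kJ/kg
Δh = -66.192 + -386 + -86.71 = -538.9 kJ/kg
Q = ṁ·Δh = 512.5 kg/h × -538.9 kJ/kg = -276190 kJ/h
|Q| = 76.719 kW = 4603.1 kJ/min

Q_c = 4600 kJ/min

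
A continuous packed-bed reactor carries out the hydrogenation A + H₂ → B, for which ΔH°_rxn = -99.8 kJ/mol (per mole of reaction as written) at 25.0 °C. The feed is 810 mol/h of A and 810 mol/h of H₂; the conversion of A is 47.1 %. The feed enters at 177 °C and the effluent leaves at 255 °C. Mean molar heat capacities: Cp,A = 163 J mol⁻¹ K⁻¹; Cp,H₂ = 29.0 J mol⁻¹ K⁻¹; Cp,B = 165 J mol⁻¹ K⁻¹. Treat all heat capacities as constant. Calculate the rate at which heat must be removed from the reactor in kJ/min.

Q_out = 472 kJ/min

Extent of reaction ξ = 0.471 × 810 = 381.51 mol/h
Reaction term: ξ·ΔH°_rxn = 381.51 × -99.8 = -38075 kJ/h
Sensible, feed 177→25 °C: -23639 kJ/h
Outlet flows (mol/h): A 428.49, H₂ 428.49, B 381.51
Sensible, products 25→255 °C: 33400 kJ/h
Q = ΔH = -28313 kJ/h = -7.8648 kW
Heat removed = 471.89 kJ/min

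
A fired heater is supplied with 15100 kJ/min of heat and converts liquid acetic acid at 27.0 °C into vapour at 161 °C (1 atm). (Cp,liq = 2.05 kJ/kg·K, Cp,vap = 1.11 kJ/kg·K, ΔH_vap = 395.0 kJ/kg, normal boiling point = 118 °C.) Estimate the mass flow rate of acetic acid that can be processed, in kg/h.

ṁ = 1440 kg/h

Δh = 2.05×(118−27.0) + 395.0 + 1.11×(161−118) = 629.28 kJ/kg
Q = 15100 kJ/min = 251.67 kJ/s = 906000 kJ/h
ṁ = Q/Δh = 906000 / 629.28 = 1439.7 kg/h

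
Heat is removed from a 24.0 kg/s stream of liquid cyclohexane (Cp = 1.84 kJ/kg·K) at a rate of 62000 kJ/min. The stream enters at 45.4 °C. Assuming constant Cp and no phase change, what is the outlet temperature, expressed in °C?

T_out = 22.0 °C

Q = 62000 kJ/min = 1033.3 kJ/s
ΔT = Q/(ṁ·Cp) = 1033.3/(24.0×1.84) = 23.4 K
T_out = 45.4 − 23.4 = 22 °C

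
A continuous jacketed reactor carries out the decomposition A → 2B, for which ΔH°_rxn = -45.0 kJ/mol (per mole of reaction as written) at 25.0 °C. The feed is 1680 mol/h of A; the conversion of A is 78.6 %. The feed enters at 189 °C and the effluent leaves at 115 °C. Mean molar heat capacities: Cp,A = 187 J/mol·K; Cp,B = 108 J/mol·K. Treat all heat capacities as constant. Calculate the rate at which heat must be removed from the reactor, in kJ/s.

Q_out = 22.0 kJ/s

Extent of reaction ξ = 0.786 × 1680 = 1320.5 mol/h
Reaction term: ξ·ΔH°_rxn = 1320.5 × -45.0 = -59422 kJ/h
Sensible, feed 189→25 °C: -51522 kJ/h
Outlet flows (mol/h): A 359.52, B 2641
Sensible, products 25→115 °C: 31721 kJ/h
Q = ΔH = -79223 kJ/h = -22.006 kW
Heat removed = 22.006 kJ/s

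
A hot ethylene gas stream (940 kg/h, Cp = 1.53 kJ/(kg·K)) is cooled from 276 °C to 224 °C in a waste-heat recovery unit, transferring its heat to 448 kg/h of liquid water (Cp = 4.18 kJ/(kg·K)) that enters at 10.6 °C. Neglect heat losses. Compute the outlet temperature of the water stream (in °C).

T_c,out = 50.5 °C

Heat released by hot stream: Q = 940 × 1.53 × (276 − 224) = 74786 kJ/h
Energy balance on cold side (adiabatic exchanger): Q = ṁ_c·Cp_c·(T_c,out − T_c,in)
T_c,out = 10.6 + 74786/(448 × 4.18) = 50.536 °C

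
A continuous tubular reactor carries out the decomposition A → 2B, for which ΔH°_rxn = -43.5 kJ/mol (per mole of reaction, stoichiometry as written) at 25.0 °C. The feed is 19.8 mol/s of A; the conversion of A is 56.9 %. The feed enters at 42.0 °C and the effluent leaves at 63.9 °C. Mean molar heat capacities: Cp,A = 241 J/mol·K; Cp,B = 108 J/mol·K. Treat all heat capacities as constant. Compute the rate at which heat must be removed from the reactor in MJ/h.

Q_out = 1430 MJ/h

Extent of reaction ξ = 0.569 × 19.8 = 11.266 mol/s
Reaction term: ξ·ΔH°_rxn = 11.266 × -43.5 = -490.08 kJ/s
Sensible, feed 42.0→25 °C: -81.121 kJ/s
Outlet flows (mol/s): A 8.5338, B 22.532
Sensible, products 25→63.9 °C: 174.67 kJ/s
Q = ΔH = -396.53 kJ/s = -396.53 kW
Heat removed = 1427.5 MJ/h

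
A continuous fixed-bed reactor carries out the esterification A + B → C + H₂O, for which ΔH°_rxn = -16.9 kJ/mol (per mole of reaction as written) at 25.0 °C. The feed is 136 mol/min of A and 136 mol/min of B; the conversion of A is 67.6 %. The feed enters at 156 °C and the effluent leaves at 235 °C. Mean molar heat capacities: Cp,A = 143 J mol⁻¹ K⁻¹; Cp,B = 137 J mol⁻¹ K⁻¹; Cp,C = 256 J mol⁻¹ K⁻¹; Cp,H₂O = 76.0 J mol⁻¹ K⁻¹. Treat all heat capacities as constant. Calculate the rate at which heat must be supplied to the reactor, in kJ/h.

Q_in = 148000 kJ/h

Extent of reaction ξ = 0.676 × 136 = 91.936 mol/min
Reaction term: ξ·ΔH°_rxn = 91.936 × -16.9 = -1553.7 kJ/min
Sensible, feed 156→25 °C: -4988.5 kJ/min
Outlet flows (mol/min): A 44.064, B 44.064, C 91.936, H₂O 91.936
Sensible, products 25→235 °C: 9000.7 kJ/min
Q = ΔH = 2458.5 kJ/min = 40.976 kW
Heat supplied = 147510 kJ/h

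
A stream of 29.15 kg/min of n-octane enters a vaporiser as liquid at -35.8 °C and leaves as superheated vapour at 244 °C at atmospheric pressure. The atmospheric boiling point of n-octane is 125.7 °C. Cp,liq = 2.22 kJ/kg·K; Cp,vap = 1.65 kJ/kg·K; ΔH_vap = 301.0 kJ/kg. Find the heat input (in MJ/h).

liquid -35.8→125.7 °C: 358.53 kJ/kg
vaporisation at 125.7 °C: 301 kJ/kg
vapour 125.7→244 °C: 195.19 kJ/kg
Δh = 358.53 + 301 + 195.19 = 854.73 kJ/kg
Q = ṁ·Δh = 29.15 kg/min × 854.73 kJ/kg = 24915 kJ/min
|Q| = 415.25 kW = 1494.9 MJ/h

Q = 1490 MJ/h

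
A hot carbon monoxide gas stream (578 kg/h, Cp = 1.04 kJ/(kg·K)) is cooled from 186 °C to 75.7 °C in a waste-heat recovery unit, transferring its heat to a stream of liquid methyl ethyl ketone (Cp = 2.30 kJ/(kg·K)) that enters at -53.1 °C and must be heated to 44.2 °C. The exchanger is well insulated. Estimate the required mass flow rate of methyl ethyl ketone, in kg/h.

ṁ_c = 296 kg/h

Heat released by hot stream: Q = 578 × 1.04 × (186 − 75.7) = 66304 kJ/h
Energy balance on cold side (adiabatic exchanger): Q = ṁ_c·Cp_c·(T_c,out − T_c,in)
ṁ_c = 66304 / [2.30 × (44.2 − -53.1)] = 296.28 kg/h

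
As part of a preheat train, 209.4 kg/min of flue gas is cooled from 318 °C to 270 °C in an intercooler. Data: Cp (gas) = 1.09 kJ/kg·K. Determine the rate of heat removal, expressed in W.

Q = ṁ·Cp·ΔT = 209.4 × 1.09 × (270 − 318) = -10956 kJ/min
Converting: 10956 / 60 s = 182.6 kW
Cooling duty = 182600 W

Q_c = 183000 W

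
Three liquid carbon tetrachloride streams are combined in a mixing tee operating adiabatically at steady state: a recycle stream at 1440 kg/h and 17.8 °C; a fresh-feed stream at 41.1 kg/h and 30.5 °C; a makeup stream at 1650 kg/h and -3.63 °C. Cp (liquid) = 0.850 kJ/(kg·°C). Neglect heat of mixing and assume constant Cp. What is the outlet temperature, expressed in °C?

T_out = 6.67 °C

Adiabatic, steady state ⇒ Σ ṁᵢCp,ᵢ(T_out − Tᵢ) = 0
Σ ṁᵢCp,ᵢTᵢ = 1440×0.850×17.8 + 41.1×0.850×30.5 + 1650×0.850×-3.63 = 17762
Σ ṁᵢCp,ᵢ = 1440×0.850 + 41.1×0.850 + 1650×0.850 = 2661.4
T_out = 17762 / 2661.4 = 6.6737 °C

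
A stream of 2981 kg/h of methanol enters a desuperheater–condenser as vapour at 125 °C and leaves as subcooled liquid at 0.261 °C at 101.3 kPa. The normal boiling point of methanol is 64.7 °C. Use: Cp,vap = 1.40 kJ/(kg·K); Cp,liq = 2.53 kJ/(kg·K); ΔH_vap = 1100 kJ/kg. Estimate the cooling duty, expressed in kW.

Q_c = 1120 kW

vapour 125→64.7 °C: -84.42 kJ/kg
condensation at 64.7 °C: -1100 kJ/kg
liquid 64.7→0.261 °C: -163.03 kJ/kg
Δh = -84.42 + -1100 + -163.03 = -1347.5 kJ/kg
Q = ṁ·Δh = 2981 kg/h × -1347.5 kJ/kg = -4.0168e+06 kJ/h
|Q| = 1115.8 kW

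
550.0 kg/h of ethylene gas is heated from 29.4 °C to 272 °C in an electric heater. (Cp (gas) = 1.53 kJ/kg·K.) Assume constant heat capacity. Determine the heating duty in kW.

Q = ṁ·Cp·ΔT = 550.0 × 1.53 × (272 − 29.4) = 204150 kJ/h
Converting: 204150 / 3600 s = 56.708 kW

Q = 56.7 kW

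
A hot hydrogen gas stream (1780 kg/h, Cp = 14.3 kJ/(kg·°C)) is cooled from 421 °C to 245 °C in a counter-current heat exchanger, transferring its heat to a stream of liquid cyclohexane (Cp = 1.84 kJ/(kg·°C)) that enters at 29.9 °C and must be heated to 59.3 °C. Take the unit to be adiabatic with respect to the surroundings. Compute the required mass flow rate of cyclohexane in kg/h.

ṁ_c = 82800 kg/h

Heat released by hot stream: Q = 1780 × 14.3 × (421 − 245) = 4.4799e+06 kJ/h
Energy balance on cold side (adiabatic exchanger): Q = ṁ_c·Cp_c·(T_c,out − T_c,in)
ṁ_c = 4.4799e+06 / [1.84 × (59.3 − 29.9)] = 82814 kg/h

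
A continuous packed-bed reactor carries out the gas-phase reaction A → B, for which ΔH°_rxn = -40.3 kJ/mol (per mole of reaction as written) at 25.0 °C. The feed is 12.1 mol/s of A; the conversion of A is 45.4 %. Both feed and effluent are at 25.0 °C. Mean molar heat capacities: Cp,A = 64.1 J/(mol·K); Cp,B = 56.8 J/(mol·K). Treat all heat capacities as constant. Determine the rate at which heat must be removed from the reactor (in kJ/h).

Extent of reaction ξ = 0.454 × 12.1 = 5.4934 mol/s
Reaction term: ξ·ΔH°_rxn = 5.4934 × -40.3 = -221.38 kJ/s
Q = ΔH = -221.38 kJ/s = -221.38 kW
Heat removed = 796980 kJ/h

Q_out = 797000 kJ/h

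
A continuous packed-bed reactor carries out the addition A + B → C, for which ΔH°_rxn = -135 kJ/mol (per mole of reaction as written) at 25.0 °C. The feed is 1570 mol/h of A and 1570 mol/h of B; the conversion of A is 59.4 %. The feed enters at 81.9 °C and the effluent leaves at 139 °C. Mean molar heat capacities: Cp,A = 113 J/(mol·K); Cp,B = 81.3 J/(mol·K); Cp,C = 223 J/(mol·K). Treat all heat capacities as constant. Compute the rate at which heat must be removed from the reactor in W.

Q_out = 29300 W

Extent of reaction ξ = 0.594 × 1570 = 932.58 mol/h
Reaction term: ξ·ΔH°_rxn = 932.58 × -135 = -125900 kJ/h
Sensible, feed 81.9→25 °C: -17357 kJ/h
Outlet flows (mol/h): A 637.42, B 637.42, C 932.58
Sensible, products 25→139 °C: 37827 kJ/h
Q = ΔH = -105430 kJ/h = -29.286 kW
Heat removed = 29286 W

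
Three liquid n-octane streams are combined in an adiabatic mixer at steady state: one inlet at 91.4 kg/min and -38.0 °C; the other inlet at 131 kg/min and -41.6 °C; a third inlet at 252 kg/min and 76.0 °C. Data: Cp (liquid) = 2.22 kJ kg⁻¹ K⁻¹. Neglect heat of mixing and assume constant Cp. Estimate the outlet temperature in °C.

No heat crosses the boundary, so H_out = H_in.
Σ ṁᵢCp,ᵢTᵢ = 91.4×2.22×-38.0 + 131×2.22×-41.6 + 252×2.22×76.0 = 22709
Σ ṁᵢCp,ᵢ = 91.4×2.22 + 131×2.22 + 252×2.22 = 1053.2
T_out = 22709 / 1053.2 = 21.562 °C

T_out = 21.6 °C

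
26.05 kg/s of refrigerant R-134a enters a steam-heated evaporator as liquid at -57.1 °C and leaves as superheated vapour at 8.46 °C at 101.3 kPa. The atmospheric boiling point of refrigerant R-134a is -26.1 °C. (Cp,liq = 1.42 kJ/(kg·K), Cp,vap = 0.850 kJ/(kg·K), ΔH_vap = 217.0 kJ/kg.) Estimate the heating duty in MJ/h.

liquid -57.1→-26.1 °C: 44.02 kJ/kg
vaporisation at -26.1 °C: 217 kJ/kg
vapour -26.1→8.46 °C: 29.376 kJ/kg
Δh = 44.02 + 217 + 29.376 = 290.4 kJ/kg
Q = ṁ·Δh = 26.05 kg/s × 290.4 kJ/kg = 7564.8 kJ/s
|Q| = 7564.8 kW = 27233 MJ/h

Q = 27200 MJ/h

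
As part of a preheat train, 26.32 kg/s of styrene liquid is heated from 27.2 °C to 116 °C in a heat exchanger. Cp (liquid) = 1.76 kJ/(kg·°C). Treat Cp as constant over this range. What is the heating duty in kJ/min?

Q = ṁ·Cp·ΔT = 26.32 × 1.76 × (116 − 27.2) = 4113.5 kJ/s
Heating duty = 246810 kJ/min

Q = 247000 kJ/min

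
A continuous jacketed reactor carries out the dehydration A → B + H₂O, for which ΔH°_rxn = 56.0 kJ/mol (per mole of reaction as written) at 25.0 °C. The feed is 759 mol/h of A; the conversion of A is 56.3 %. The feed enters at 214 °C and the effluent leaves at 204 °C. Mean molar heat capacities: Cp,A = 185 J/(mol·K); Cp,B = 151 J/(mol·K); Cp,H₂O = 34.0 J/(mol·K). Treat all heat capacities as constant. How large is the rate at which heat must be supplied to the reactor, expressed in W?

Extent of reaction ξ = 0.563 × 759 = 427.32 mol/h
Reaction term: ξ·ΔH°_rxn = 427.32 × 56.0 = 23930 kJ/h
Sensible, feed 214→25 °C: -26538 kJ/h
Outlet flows (mol/h): A 331.68, B 427.32, H₂O 427.32
Sensible, products 25→204 °C: 25134 kJ/h
Q = ΔH = 22526 kJ/h = 6.2571 kW
Heat supplied = 6257.1 W

Q_in = 6260 W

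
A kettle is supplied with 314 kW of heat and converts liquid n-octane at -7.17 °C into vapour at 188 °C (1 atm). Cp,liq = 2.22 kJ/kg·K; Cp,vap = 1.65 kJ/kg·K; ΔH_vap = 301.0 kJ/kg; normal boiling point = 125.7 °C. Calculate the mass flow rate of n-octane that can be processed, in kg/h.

Δh = 2.22×(125.7−-7.17) + 301.0 + 1.65×(188−125.7) = 698.77 kJ/kg
Q = 314 kW = 314 kJ/s = 1.1304e+06 kJ/h
ṁ = Q/Δh = 1.1304e+06 / 698.77 = 1617.7 kg/h

ṁ = 1620 kg/h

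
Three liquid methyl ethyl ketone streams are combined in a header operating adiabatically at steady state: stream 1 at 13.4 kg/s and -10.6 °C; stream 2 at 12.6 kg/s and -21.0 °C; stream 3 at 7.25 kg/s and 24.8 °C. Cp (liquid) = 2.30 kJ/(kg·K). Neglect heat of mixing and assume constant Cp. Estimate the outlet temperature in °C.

No heat crosses the boundary, so H_out = H_in.
T_out = Σ ṁᵢCp,ᵢTᵢ / Σ ṁᵢCp,ᵢ
      = -521.73 / 76.475 = -6.8223 °C

T_out = -6.82 °C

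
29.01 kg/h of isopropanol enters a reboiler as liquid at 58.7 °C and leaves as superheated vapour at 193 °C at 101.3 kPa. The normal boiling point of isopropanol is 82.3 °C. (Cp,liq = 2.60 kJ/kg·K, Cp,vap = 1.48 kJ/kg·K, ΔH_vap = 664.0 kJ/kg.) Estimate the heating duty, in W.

Q = 7170 W

liquid 58.7→82.3 °C: 61.36 kJ/kg
vaporisation at 82.3 °C: 664 kJ/kg
vapour 82.3→193 °C: 163.84 kJ/kg
Δh = 61.36 + 664 + 163.84 = 889.2 kJ/kg
Q = ṁ·Δh = 29.01 kg/h × 889.2 kJ/kg = 25796 kJ/h
|Q| = 7.1654 kW = 7165.4 W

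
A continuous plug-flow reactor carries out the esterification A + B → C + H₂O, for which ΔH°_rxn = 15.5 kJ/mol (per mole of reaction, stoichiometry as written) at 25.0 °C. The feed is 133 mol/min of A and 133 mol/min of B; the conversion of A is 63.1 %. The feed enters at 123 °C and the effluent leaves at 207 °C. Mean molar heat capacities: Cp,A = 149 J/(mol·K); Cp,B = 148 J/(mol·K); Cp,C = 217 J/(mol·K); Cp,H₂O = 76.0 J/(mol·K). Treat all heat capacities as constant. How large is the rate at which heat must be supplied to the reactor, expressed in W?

Q_in = 76000 W

Extent of reaction ξ = 0.631 × 133 = 83.923 mol/min
Reaction term: ξ·ΔH°_rxn = 83.923 × 15.5 = 1300.8 kJ/min
Sensible, feed 123→25 °C: -3871.1 kJ/min
Outlet flows (mol/min): A 49.077, B 49.077, C 83.923, H₂O 83.923
Sensible, products 25→207 °C: 7128.1 kJ/min
Q = ΔH = 4557.8 kJ/min = 75.963 kW
Heat supplied = 75963 W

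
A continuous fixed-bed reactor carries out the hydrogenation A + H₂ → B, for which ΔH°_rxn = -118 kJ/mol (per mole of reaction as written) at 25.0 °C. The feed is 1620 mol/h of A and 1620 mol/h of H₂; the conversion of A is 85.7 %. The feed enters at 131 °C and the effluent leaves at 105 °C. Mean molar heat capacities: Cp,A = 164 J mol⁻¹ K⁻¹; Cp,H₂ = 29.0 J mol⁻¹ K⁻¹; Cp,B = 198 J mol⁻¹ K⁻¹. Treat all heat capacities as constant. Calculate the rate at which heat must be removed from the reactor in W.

Extent of reaction ξ = 0.857 × 1620 = 1388.3 mol/h
Reaction term: ξ·ΔH°_rxn = 1388.3 × -118 = -163820 kJ/h
Sensible, feed 131→25 °C: -33142 kJ/h
Outlet flows (mol/h): A 231.66, H₂ 231.66, B 1388.3
Sensible, products 25→105 °C: 25568 kJ/h
Q = ΔH = -171400 kJ/h = -47.611 kW
Heat removed = 47611 W

Q_out = 47600 W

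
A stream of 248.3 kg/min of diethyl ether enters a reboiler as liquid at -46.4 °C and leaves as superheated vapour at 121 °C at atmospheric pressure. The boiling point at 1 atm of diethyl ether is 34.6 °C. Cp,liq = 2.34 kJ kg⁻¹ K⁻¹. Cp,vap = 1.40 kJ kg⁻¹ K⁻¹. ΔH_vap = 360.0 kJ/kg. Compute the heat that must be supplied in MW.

liquid -46.4→34.6 °C: 189.54 kJ/kg
vaporisation at 34.6 °C: 360 kJ/kg
vapour 34.6→121 °C: 120.96 kJ/kg
Δh = 189.54 + 360 + 120.96 = 670.5 kJ/kg
Q = ṁ·Δh = 248.3 kg/min × 670.5 kJ/kg = 166490 kJ/min
|Q| = 2774.8 kW = 2.7748 MW

Q = 2.77 MW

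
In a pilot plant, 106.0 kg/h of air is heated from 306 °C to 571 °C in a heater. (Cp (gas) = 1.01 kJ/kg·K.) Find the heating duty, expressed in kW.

Q = 7.88 kW

Q = ṁ·Cp·ΔT = 106.0 × 1.01 × (571 − 306) = 28371 kJ/h
Converting: 28371 / 3600 s = 7.8808 kW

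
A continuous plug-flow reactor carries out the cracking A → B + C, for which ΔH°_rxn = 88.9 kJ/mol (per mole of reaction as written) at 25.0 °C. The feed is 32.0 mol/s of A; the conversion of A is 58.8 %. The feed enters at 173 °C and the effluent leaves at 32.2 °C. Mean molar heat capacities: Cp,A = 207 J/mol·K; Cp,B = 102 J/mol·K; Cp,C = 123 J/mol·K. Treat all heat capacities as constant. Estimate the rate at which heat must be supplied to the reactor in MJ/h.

Extent of reaction ξ = 0.588 × 32.0 = 18.816 mol/s
Reaction term: ξ·ΔH°_rxn = 18.816 × 88.9 = 1672.7 kJ/s
Sensible, feed 173→25 °C: -980.35 kJ/s
Outlet flows (mol/s): A 13.184, B 18.816, C 18.816
Sensible, products 25→32.2 °C: 50.131 kJ/s
Q = ΔH = 742.52 kJ/s = 742.52 kW
Heat supplied = 2673.1 MJ/h

Q_in = 2670 MJ/h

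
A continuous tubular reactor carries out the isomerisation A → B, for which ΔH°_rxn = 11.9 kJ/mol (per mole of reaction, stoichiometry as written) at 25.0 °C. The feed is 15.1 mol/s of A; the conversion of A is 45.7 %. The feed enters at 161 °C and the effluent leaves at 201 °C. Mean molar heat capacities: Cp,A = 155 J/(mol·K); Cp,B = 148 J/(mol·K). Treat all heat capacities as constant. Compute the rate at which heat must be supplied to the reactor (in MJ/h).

Q_in = 602 MJ/h

Extent of reaction ξ = 0.457 × 15.1 = 6.9007 mol/s
Reaction term: ξ·ΔH°_rxn = 6.9007 × 11.9 = 82.118 kJ/s
Sensible, feed 161→25 °C: -318.31 kJ/s
Outlet flows (mol/s): A 8.1993, B 6.9007
Sensible, products 25→201 °C: 403.43 kJ/s
Q = ΔH = 167.24 kJ/s = 167.24 kW
Heat supplied = 602.05 MJ/h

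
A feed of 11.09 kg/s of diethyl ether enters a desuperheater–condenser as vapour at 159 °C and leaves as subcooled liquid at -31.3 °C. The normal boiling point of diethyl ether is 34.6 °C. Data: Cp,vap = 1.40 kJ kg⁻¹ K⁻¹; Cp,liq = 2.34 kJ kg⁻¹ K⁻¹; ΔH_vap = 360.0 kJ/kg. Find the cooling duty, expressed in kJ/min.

Q_c = 458000 kJ/min

vapour 159→34.6 °C: -174.16 kJ/kg
condensation at 34.6 °C: -360 kJ/kg
liquid 34.6→-31.3 °C: -154.21 kJ/kg
Δh = -174.16 + -360 + -154.21 = -688.37 kJ/kg
Q = ṁ·Δh = 11.09 kg/s × -688.37 kJ/kg = -7634 kJ/s
|Q| = 7634 kW = 458040 kJ/min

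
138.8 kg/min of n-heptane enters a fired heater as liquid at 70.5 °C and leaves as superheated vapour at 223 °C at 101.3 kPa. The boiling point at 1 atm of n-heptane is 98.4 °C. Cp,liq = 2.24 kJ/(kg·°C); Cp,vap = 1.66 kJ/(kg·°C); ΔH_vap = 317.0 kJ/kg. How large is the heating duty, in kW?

liquid 70.5→98.4 °C: 62.496 kJ/kg
vaporisation at 98.4 °C: 317 kJ/kg
vapour 98.4→223 °C: 206.84 kJ/kg
Δh = 62.496 + 317 + 206.84 = 586.33 kJ/kg
Q = ṁ·Δh = 138.8 kg/min × 586.33 kJ/kg = 81383 kJ/min
|Q| = 1356.4 kW

Q = 1360 kW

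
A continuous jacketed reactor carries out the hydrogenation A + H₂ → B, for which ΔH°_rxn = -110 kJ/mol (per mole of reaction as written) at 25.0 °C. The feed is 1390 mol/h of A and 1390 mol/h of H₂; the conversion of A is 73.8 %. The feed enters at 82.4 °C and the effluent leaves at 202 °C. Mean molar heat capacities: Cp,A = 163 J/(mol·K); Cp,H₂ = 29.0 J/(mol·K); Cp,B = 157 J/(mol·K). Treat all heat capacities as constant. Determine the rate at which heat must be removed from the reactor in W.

Extent of reaction ξ = 0.738 × 1390 = 1025.8 mol/h
Reaction term: ξ·ΔH°_rxn = 1025.8 × -110 = -112840 kJ/h
Sensible, feed 82.4→25 °C: -15319 kJ/h
Outlet flows (mol/h): A 364.18, H₂ 364.18, B 1025.8
Sensible, products 25→202 °C: 40883 kJ/h
Q = ΔH = -87276 kJ/h = -24.243 kW
Heat removed = 24243 W

Q_out = 24200 W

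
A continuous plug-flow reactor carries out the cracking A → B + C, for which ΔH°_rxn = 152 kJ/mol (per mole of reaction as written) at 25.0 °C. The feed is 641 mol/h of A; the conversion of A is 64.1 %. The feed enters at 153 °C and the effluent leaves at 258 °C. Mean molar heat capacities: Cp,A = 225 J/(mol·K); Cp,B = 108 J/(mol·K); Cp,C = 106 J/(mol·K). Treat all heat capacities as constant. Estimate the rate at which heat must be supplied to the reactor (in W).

Extent of reaction ξ = 0.641 × 641 = 410.88 mol/h
Reaction term: ξ·ΔH°_rxn = 410.88 × 152 = 62454 kJ/h
Sensible, feed 153→25 °C: -18461 kJ/h
Outlet flows (mol/h): A 230.12, B 410.88, C 410.88
Sensible, products 25→258 °C: 32551 kJ/h
Q = ΔH = 76544 kJ/h = 21.262 kW
Heat supplied = 21262 W

Q_in = 21300 W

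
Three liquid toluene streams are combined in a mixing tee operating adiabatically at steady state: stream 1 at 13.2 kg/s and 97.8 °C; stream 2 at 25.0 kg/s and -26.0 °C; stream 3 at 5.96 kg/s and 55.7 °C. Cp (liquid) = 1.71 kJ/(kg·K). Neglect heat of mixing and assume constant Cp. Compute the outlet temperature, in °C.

T_out = 22.0 °C

Adiabatic, steady state ⇒ Σ ṁᵢCp,ᵢ(T_out − Tᵢ) = 0
T_out = Σ ṁᵢCp,ᵢTᵢ / Σ ṁᵢCp,ᵢ
      = 1663.7 / 75.514 = 22.032 °C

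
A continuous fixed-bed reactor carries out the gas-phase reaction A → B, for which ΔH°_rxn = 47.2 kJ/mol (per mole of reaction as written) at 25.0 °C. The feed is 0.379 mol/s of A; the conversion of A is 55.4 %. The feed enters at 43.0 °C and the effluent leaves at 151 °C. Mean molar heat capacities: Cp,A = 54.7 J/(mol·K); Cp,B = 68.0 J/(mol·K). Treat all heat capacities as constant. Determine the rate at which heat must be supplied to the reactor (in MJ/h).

Extent of reaction ξ = 0.554 × 0.379 = 0.20997 mol/s
Reaction term: ξ·ΔH°_rxn = 0.20997 × 47.2 = 9.9104 kJ/s
Sensible, feed 43.0→25 °C: -0.37316 kJ/s
Outlet flows (mol/s): A 0.16903, B 0.20997
Sensible, products 25→151 °C: 2.964 kJ/s
Q = ΔH = 12.501 kJ/s = 12.501 kW
Heat supplied = 45.004 MJ/h

Q_in = 45.0 MJ/h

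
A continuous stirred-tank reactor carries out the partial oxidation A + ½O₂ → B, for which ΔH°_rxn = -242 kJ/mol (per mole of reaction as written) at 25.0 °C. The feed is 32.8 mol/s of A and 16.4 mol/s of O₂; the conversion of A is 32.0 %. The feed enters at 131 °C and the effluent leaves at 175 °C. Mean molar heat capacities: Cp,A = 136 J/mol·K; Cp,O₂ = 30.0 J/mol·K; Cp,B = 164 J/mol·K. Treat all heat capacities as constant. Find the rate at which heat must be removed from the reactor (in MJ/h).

Extent of reaction ξ = 0.320 × 32.8 = 10.496 mol/s
Reaction term: ξ·ΔH°_rxn = 10.496 × -242 = -2540 kJ/s
Sensible, feed 131→25 °C: -525 kJ/s
Outlet flows (mol/s): A 22.304, O₂ 11.152, B 10.496
Sensible, products 25→175 °C: 763.39 kJ/s
Q = ΔH = -2301.6 kJ/s = -2301.6 kW
Heat removed = 8285.9 MJ/h

Q_out = 8290 MJ/h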